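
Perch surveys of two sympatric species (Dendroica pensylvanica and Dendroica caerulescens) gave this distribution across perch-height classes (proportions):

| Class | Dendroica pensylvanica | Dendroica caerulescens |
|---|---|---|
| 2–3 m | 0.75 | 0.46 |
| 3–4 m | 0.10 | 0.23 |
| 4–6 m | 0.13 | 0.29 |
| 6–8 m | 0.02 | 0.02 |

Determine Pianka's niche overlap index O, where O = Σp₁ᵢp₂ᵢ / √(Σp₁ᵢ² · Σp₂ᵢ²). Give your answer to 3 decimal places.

0.895

Σ p₁ᵢp₂ᵢ = 0.3450 + 0.0230 + 0.0377 + 0.0004 = 0.4061
Σp_1ᵢ² = 0.75² + 0.10² + 0.13² + 0.02² = 0.5625 + 0.0100 + 0.0169 + 0.0004 = 0.5898
Σp_2ᵢ² = 0.46² + 0.23² + 0.29² + 0.02² = 0.2116 + 0.0529 + 0.0841 + 0.0004 = 0.3490
O = 0.4061 / √(0.5898 × 0.3490) = 0.4061 / 0.453696 = 0.89509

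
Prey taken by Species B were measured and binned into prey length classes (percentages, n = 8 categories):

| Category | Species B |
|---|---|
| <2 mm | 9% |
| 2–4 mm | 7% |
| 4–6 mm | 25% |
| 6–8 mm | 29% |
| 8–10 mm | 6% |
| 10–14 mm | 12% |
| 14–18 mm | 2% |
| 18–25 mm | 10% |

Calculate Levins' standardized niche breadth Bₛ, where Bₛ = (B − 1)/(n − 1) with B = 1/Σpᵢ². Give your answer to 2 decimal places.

0.62

Convert percentages to proportions (divide by 100).
Σpᵢ² = 0.09² + 0.07² + 0.25² + 0.29² + 0.06² + 0.12² + 0.02² + 0.10² = 0.0081 + 0.0049 + 0.0625 + 0.0841 + 0.0036 + 0.0144 + 0.0004 + 0.0100 = 0.1880
B = 1 / 0.1880 = 5.3191
Bₛ = (B − 1)/(n − 1) = (5.3191 − 1)/(8 − 1) = 4.3191/7 = 0.6170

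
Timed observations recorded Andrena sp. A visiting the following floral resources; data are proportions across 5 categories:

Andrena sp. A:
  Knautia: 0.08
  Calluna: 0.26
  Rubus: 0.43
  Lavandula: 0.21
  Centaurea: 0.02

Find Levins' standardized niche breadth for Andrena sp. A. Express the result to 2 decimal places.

Σpᵢ² = 0.08² + 0.26² + 0.43² + 0.21² + 0.02² = 0.0064 + 0.0676 + 0.1849 + 0.0441 + 0.0004 = 0.3034
B = 1 / 0.3034 = 3.2960
Bₛ = (B − 1)/(n − 1) = (3.2960 − 1)/(5 − 1) = 2.2960/4 = 0.5740

0.57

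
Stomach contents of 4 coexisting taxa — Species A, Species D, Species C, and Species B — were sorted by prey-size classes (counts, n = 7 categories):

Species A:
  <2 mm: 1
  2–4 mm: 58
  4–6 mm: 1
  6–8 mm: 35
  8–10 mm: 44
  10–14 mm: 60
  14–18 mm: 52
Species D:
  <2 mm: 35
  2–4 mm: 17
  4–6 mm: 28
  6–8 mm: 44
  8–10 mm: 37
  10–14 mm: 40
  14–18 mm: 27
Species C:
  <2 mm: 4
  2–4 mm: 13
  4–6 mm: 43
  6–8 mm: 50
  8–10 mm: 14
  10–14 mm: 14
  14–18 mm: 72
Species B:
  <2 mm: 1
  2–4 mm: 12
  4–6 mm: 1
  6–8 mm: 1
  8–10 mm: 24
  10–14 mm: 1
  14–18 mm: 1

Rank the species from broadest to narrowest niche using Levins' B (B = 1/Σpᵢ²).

Species D > Species A > Species C > Species B

Proportions for Species A (n=251): 1/251=0.0040, 58/251=0.2311, 1/251=0.0040, 35/251=0.1394, 44/251=0.1753, 60/251=0.2390, 52/251=0.2072
Proportions for Species D (n=228): 35/228=0.1535, 17/228=0.0746, 28/228=0.1228, 44/228=0.1930, 37/228=0.1623, 40/228=0.1754, 27/228=0.1184
Proportions for Species C (n=210): 4/210=0.0190, 13/210=0.0619, 43/210=0.2048, 50/210=0.2381, 14/210=0.0667, 14/210=0.0667, 72/210=0.3429
Proportions for Species B (n=41): 1/41=0.0244, 12/41=0.2927, 1/41=0.0244, 1/41=0.0244, 24/41=0.5854, 1/41=0.0244, 1/41=0.0244
Σp_Aᵢ² = 0.0040² + 0.2311² + 0.0040² + 0.1394² + 0.1753² + 0.2390² + 0.2072² = 0.000016 + 0.053407 + 0.000016 + 0.019432 + 0.030730 + 0.057121 + 0.042932 = 0.203654
B_A = 1 / 0.203654 = 4.9103
Σp_Dᵢ² = 0.1535² + 0.0746² + 0.1228² + 0.1930² + 0.1623² + 0.1754² + 0.1184² = 0.023562 + 0.005565 + 0.015080 + 0.037249 + 0.026341 + 0.030765 + 0.014019 = 0.152581
B_D = 1 / 0.152581 = 6.5539
Σp_Cᵢ² = 0.0190² + 0.0619² + 0.2048² + 0.2381² + 0.0667² + 0.0667² + 0.3429² = 0.000361 + 0.003832 + 0.041943 + 0.056692 + 0.004449 + 0.004449 + 0.117580 = 0.229306
B_C = 1 / 0.229306 = 4.3610
Σp_Bᵢ² = 0.0244² + 0.2927² + 0.0244² + 0.0244² + 0.5854² + 0.0244² + 0.0244² = 0.000595 + 0.085673 + 0.000595 + 0.000595 + 0.342693 + 0.000595 + 0.000595 = 0.431341
B_B = 1 / 0.431341 = 2.3184
Ranking by B (broadest → narrowest): Species D (6.55) > Species A (4.91) > Species C (4.36) > Species B (2.32)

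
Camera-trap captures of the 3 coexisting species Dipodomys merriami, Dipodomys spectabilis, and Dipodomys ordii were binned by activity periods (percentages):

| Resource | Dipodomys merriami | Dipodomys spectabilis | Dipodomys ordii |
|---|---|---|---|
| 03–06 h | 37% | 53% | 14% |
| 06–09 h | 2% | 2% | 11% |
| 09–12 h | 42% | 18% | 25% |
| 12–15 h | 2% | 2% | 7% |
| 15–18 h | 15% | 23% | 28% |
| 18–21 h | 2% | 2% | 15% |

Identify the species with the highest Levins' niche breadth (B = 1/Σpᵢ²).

Convert percentages to proportions (divide by 100).
Σp_merrᵢ² = 0.37² + 0.02² + 0.42² + 0.02² + 0.15² + 0.02² = 0.1369 + 0.0004 + 0.1764 + 0.0004 + 0.0225 + 0.0004 = 0.3370
B_merr = 1 / 0.3370 = 2.9674
Σp_specᵢ² = 0.53² + 0.02² + 0.18² + 0.02² + 0.23² + 0.02² = 0.2809 + 0.0004 + 0.0324 + 0.0004 + 0.0529 + 0.0004 = 0.3674
B_spec = 1 / 0.3674 = 2.7218
Σp_ordiᵢ² = 0.14² + 0.11² + 0.25² + 0.07² + 0.28² + 0.15² = 0.0196 + 0.0121 + 0.0625 + 0.0049 + 0.0784 + 0.0225 = 0.2000
B_ordi = 1 / 0.2000 = 5.0000
Highest B → broadest niche (most generalist): Dipodomys ordii (B = 5.00).

Dipodomys ordii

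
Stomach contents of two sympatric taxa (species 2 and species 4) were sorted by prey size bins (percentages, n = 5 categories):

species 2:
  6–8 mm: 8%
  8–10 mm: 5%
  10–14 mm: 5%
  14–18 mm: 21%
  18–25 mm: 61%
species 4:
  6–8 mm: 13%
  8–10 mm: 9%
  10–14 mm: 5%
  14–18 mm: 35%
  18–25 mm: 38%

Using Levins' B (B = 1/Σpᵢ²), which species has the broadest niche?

species 4

Convert percentages to proportions (divide by 100).
Σp_2ᵢ² = 0.08² + 0.05² + 0.05² + 0.21² + 0.61² = 0.0064 + 0.0025 + 0.0025 + 0.0441 + 0.3721 = 0.4276
B_2 = 1 / 0.4276 = 2.3386
Σp_4ᵢ² = 0.13² + 0.09² + 0.05² + 0.35² + 0.38² = 0.0169 + 0.0081 + 0.0025 + 0.1225 + 0.1444 = 0.2944
B_4 = 1 / 0.2944 = 3.3967
Highest B → broadest niche (most generalist): species 4 (B = 3.40).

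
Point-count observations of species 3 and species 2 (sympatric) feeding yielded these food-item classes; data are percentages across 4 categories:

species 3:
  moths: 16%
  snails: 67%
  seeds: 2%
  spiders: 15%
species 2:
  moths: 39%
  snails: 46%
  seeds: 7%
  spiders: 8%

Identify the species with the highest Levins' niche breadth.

species 2

Convert percentages to proportions (divide by 100).
Σp_3ᵢ² = 0.16² + 0.67² + 0.02² + 0.15² = 0.0256 + 0.4489 + 0.0004 + 0.0225 = 0.4974
B_3 = 1 / 0.4974 = 2.0105
Σp_2ᵢ² = 0.39² + 0.46² + 0.07² + 0.08² = 0.1521 + 0.2116 + 0.0049 + 0.0064 = 0.3750
B_2 = 1 / 0.3750 = 2.6667
Highest B → broadest niche (most generalist): species 2 (B = 2.67).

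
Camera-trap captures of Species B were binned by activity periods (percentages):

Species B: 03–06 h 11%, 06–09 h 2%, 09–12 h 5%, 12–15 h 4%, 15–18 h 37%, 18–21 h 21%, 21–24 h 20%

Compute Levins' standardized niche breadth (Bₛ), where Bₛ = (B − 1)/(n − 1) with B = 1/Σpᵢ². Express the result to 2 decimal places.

Convert percentages to proportions (divide by 100).
Σpᵢ² = 0.11² + 0.02² + 0.05² + 0.04² + 0.37² + 0.21² + 0.20² = 0.0121 + 0.0004 + 0.0025 + 0.0016 + 0.1369 + 0.0441 + 0.0400 = 0.2376
B = 1 / 0.2376 = 4.2088
Bₛ = (B − 1)/(n − 1) = (4.2088 − 1)/(7 − 1) = 3.2088/6 = 0.5348

0.53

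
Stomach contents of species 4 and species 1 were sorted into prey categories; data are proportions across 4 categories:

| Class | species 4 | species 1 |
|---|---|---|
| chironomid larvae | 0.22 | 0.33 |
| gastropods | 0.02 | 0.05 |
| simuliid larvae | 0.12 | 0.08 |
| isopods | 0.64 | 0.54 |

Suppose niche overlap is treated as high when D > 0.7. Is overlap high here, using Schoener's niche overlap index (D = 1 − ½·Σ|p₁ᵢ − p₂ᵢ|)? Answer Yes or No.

Σ|p₁ᵢ − p₂ᵢ| = 0.11 + 0.03 + 0.04 + 0.10 = 0.28
D = 1 − ½ × 0.28 = 1 − 0.140 = 0.8600
D = 0.8600 > 0.7 → Yes.

Yes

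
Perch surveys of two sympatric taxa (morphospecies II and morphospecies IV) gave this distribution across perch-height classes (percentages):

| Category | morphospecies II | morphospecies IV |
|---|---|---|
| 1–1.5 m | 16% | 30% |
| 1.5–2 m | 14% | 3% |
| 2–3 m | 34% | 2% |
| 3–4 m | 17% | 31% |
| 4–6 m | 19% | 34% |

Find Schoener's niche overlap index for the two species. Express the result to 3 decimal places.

Convert percentages to proportions (divide by 100).
Σ|p₁ᵢ − p₂ᵢ| = 0.14 + 0.11 + 0.32 + 0.14 + 0.15 = 0.86
D = 1 − ½ × 0.86 = 1 − 0.430 = 0.57000

0.570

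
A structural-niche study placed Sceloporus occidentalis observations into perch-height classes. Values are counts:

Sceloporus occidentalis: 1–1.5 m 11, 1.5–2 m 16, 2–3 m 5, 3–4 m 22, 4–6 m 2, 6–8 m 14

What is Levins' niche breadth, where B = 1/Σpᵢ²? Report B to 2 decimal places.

Proportions for Sceloporus occidentalis (n=70): 11/70=0.1571, 16/70=0.2286, 5/70=0.0714, 22/70=0.3143, 2/70=0.0286, 14/70=0.2000
Σpᵢ² = 0.1571² + 0.2286² + 0.0714² + 0.3143² + 0.0286² + 0.2000² = 0.024680 + 0.052258 + 0.005098 + 0.098784 + 0.000818 + 0.040000 = 0.221638
B = 1 / 0.221638 = 4.5119

4.51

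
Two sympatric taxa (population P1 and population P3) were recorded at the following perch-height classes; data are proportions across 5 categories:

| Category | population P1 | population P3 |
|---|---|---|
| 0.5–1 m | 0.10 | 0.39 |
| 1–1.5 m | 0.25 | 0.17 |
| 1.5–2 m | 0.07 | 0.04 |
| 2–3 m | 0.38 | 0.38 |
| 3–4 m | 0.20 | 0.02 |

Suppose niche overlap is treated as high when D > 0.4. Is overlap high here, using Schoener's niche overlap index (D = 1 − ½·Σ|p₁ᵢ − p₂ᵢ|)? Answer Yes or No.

Σ|p₁ᵢ − p₂ᵢ| = 0.29 + 0.08 + 0.03 + 0.00 + 0.18 = 0.58
D = 1 − ½ × 0.58 = 1 − 0.290 = 0.7100
D = 0.7100 > 0.4 → Yes.

Yes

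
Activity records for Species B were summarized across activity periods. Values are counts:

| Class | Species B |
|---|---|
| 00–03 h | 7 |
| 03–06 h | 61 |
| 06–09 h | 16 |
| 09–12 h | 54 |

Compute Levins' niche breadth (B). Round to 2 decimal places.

2.74

Proportions for Species B (n=138): 7/138=0.0507, 61/138=0.4420, 16/138=0.1159, 54/138=0.3913
Σpᵢ² = 0.0507² + 0.4420² + 0.1159² + 0.3913² = 0.002570 + 0.195364 + 0.013433 + 0.153116 = 0.364483
B = 1 / 0.364483 = 2.7436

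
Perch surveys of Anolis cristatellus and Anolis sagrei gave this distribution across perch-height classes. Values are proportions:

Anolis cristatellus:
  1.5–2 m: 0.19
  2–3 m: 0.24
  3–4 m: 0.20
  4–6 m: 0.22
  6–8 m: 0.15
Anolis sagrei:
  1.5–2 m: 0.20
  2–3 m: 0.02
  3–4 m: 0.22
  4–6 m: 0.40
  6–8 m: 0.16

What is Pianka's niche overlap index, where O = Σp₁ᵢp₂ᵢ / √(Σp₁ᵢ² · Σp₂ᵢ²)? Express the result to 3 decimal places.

Σ p₁ᵢp₂ᵢ = 0.0380 + 0.0048 + 0.0440 + 0.0880 + 0.0240 = 0.1988
Σp_1ᵢ² = 0.19² + 0.24² + 0.20² + 0.22² + 0.15² = 0.0361 + 0.0576 + 0.0400 + 0.0484 + 0.0225 = 0.2046
Σp_2ᵢ² = 0.20² + 0.02² + 0.22² + 0.40² + 0.16² = 0.0400 + 0.0004 + 0.0484 + 0.1600 + 0.0256 = 0.2744
O = 0.1988 / √(0.2046 × 0.2744) = 0.1988 / 0.236944 = 0.83902

0.839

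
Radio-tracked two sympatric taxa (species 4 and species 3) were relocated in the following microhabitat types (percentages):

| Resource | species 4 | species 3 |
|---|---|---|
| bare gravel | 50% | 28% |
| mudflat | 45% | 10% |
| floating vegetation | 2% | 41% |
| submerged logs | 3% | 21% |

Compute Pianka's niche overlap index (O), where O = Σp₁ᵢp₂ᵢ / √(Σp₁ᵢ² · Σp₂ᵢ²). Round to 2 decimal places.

Convert percentages to proportions (divide by 100).
Σ p₁ᵢp₂ᵢ = 0.1400 + 0.0450 + 0.0082 + 0.0063 = 0.1995
Σp_1ᵢ² = 0.50² + 0.45² + 0.02² + 0.03² = 0.2500 + 0.2025 + 0.0004 + 0.0009 = 0.4538
Σp_2ᵢ² = 0.28² + 0.10² + 0.41² + 0.21² = 0.0784 + 0.0100 + 0.1681 + 0.0441 = 0.3006
O = 0.1995 / √(0.4538 × 0.3006) = 0.1995 / 0.36934 = 0.5402

0.54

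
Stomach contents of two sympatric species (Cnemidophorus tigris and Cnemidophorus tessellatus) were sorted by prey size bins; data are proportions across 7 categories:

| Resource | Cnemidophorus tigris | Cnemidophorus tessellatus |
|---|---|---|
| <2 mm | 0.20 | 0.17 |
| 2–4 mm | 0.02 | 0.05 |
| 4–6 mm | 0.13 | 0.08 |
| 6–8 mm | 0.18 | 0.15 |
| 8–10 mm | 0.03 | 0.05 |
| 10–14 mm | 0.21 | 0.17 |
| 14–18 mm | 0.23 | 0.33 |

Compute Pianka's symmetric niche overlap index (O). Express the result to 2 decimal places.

0.96

Σ p₁ᵢp₂ᵢ = 0.0340 + 0.0010 + 0.0104 + 0.0270 + 0.0015 + 0.0357 + 0.0759 = 0.1855
Σp_1ᵢ² = 0.20² + 0.02² + 0.13² + 0.18² + 0.03² + 0.21² + 0.23² = 0.0400 + 0.0004 + 0.0169 + 0.0324 + 0.0009 + 0.0441 + 0.0529 = 0.1876
Σp_2ᵢ² = 0.17² + 0.05² + 0.08² + 0.15² + 0.05² + 0.17² + 0.33² = 0.0289 + 0.0025 + 0.0064 + 0.0225 + 0.0025 + 0.0289 + 0.1089 = 0.2006
O = 0.1855 / √(0.1876 × 0.2006) = 0.1855 / 0.19399 = 0.9562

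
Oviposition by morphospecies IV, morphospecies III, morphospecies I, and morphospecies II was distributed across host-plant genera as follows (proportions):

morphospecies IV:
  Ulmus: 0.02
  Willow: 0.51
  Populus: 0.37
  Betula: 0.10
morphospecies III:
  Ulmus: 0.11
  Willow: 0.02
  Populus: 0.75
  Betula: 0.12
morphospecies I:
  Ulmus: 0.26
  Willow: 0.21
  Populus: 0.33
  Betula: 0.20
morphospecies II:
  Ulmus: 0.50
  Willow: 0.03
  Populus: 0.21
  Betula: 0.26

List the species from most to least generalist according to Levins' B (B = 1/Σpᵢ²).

Σp_IVᵢ² = 0.02² + 0.51² + 0.37² + 0.10² = 0.0004 + 0.2601 + 0.1369 + 0.0100 = 0.4074
B_IV = 1 / 0.4074 = 2.4546
Σp_IIIᵢ² = 0.11² + 0.02² + 0.75² + 0.12² = 0.0121 + 0.0004 + 0.5625 + 0.0144 = 0.5894
B_III = 1 / 0.5894 = 1.6966
Σp_Iᵢ² = 0.26² + 0.21² + 0.33² + 0.20² = 0.0676 + 0.0441 + 0.1089 + 0.0400 = 0.2606
B_I = 1 / 0.2606 = 3.8373
Σp_IIᵢ² = 0.50² + 0.03² + 0.21² + 0.26² = 0.2500 + 0.0009 + 0.0441 + 0.0676 = 0.3626
B_II = 1 / 0.3626 = 2.7579
Ranking by B (broadest → narrowest): morphospecies I (3.84) > morphospecies II (2.76) > morphospecies IV (2.45) > morphospecies III (1.70)

morphospecies I > morphospecies II > morphospecies IV > morphospecies III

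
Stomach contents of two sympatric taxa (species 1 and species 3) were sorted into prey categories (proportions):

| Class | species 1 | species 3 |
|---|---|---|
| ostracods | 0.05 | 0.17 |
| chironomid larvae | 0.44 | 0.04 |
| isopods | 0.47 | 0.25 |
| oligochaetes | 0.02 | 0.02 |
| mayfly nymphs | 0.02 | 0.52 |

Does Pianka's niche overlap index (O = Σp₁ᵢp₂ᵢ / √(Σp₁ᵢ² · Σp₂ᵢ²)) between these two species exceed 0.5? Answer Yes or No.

Σ p₁ᵢp₂ᵢ = 0.0085 + 0.0176 + 0.1175 + 0.0004 + 0.0104 = 0.1544
Σp_1ᵢ² = 0.05² + 0.44² + 0.47² + 0.02² + 0.02² = 0.0025 + 0.1936 + 0.2209 + 0.0004 + 0.0004 = 0.4178
Σp_2ᵢ² = 0.17² + 0.04² + 0.25² + 0.02² + 0.52² = 0.0289 + 0.0016 + 0.0625 + 0.0004 + 0.2704 = 0.3638
O = 0.1544 / √(0.4178 × 0.3638) = 0.1544 / 0.38987 = 0.3960
O = 0.3960 < 0.5 → No.

No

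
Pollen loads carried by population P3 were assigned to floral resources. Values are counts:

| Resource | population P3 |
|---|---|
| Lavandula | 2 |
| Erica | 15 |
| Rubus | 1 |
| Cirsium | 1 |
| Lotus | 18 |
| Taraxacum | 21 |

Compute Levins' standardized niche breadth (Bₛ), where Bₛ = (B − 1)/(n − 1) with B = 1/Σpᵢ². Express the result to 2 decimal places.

Proportions for population P3 (n=58): 2/58=0.0345, 15/58=0.2586, 1/58=0.0172, 1/58=0.0172, 18/58=0.3103, 21/58=0.3621
Σpᵢ² = 0.0345² + 0.2586² + 0.0172² + 0.0172² + 0.3103² + 0.3621² = 0.001190 + 0.066874 + 0.000296 + 0.000296 + 0.096286 + 0.131116 = 0.296058
B = 1 / 0.296058 = 3.3777
Bₛ = (B − 1)/(n − 1) = (3.3777 − 1)/(6 − 1) = 2.3777/5 = 0.4755

0.48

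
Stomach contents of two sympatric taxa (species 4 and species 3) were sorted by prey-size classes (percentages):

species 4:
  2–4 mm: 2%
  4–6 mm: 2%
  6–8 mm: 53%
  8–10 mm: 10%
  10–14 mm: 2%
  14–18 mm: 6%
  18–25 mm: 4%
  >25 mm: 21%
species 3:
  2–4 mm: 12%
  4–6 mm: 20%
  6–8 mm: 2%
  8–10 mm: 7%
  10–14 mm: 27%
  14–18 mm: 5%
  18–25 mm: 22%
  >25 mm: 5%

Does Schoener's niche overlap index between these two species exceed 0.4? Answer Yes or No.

No

Convert percentages to proportions (divide by 100).
Σ|p₁ᵢ − p₂ᵢ| = 0.10 + 0.18 + 0.51 + 0.03 + 0.25 + 0.01 + 0.18 + 0.16 = 1.42
D = 1 − ½ × 1.42 = 1 − 0.710 = 0.2900
D = 0.2900 < 0.4 → No.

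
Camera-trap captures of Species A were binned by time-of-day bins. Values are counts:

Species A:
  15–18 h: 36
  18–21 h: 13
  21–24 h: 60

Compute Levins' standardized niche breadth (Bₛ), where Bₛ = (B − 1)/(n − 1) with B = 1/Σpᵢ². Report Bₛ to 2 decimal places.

Proportions for Species A (n=109): 36/109=0.3303, 13/109=0.1193, 60/109=0.5505
Σpᵢ² = 0.3303² + 0.1193² + 0.5505² = 0.109098 + 0.014232 + 0.303050 = 0.426380
B = 1 / 0.426380 = 2.3453
Bₛ = (B − 1)/(n − 1) = (2.3453 − 1)/(3 − 1) = 1.3453/2 = 0.6727

0.67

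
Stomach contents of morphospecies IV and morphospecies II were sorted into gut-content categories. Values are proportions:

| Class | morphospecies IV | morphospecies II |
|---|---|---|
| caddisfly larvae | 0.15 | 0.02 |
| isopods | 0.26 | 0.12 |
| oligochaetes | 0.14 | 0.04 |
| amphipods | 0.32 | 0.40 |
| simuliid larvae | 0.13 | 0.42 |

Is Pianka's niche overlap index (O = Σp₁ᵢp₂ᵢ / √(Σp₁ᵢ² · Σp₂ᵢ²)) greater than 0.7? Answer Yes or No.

Yes

Σ p₁ᵢp₂ᵢ = 0.0030 + 0.0312 + 0.0056 + 0.1280 + 0.0546 = 0.2224
Σp_1ᵢ² = 0.15² + 0.26² + 0.14² + 0.32² + 0.13² = 0.0225 + 0.0676 + 0.0196 + 0.1024 + 0.0169 = 0.2290
Σp_2ᵢ² = 0.02² + 0.12² + 0.04² + 0.40² + 0.42² = 0.0004 + 0.0144 + 0.0016 + 0.1600 + 0.1764 = 0.3528
O = 0.2224 / √(0.2290 × 0.3528) = 0.2224 / 0.28424 = 0.7824
O = 0.7824 > 0.7 → Yes.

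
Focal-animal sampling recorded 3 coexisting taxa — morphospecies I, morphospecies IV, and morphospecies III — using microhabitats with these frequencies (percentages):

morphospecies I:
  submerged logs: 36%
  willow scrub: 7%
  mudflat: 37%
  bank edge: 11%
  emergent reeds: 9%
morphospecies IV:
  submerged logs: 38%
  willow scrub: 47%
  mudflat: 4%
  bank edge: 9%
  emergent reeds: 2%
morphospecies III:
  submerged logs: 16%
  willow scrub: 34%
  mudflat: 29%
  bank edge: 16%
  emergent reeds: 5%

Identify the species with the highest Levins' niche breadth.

morphospecies III

Convert percentages to proportions (divide by 100).
Σp_Iᵢ² = 0.36² + 0.07² + 0.37² + 0.11² + 0.09² = 0.1296 + 0.0049 + 0.1369 + 0.0121 + 0.0081 = 0.2916
B_I = 1 / 0.2916 = 3.4294
Σp_IVᵢ² = 0.38² + 0.47² + 0.04² + 0.09² + 0.02² = 0.1444 + 0.2209 + 0.0016 + 0.0081 + 0.0004 = 0.3754
B_IV = 1 / 0.3754 = 2.6638
Σp_IIIᵢ² = 0.16² + 0.34² + 0.29² + 0.16² + 0.05² = 0.0256 + 0.1156 + 0.0841 + 0.0256 + 0.0025 = 0.2534
B_III = 1 / 0.2534 = 3.9463
Highest B → broadest niche (most generalist): morphospecies III (B = 3.95).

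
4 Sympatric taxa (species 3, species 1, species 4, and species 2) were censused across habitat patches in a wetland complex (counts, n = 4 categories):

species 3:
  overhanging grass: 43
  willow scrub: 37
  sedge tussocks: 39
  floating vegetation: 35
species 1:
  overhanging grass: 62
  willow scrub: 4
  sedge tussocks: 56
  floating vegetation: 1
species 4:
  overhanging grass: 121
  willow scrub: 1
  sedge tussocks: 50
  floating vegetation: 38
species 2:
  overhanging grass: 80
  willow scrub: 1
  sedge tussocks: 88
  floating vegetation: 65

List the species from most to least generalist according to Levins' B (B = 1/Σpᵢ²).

species 3 > species 2 > species 4 > species 1

Proportions for species 3 (n=154): 43/154=0.2792, 37/154=0.2403, 39/154=0.2532, 35/154=0.2273
Proportions for species 1 (n=123): 62/123=0.5041, 4/123=0.0325, 56/123=0.4553, 1/123=0.0081
Proportions for species 4 (n=210): 121/210=0.5762, 1/210=0.0048, 50/210=0.2381, 38/210=0.1810
Proportions for species 2 (n=234): 80/234=0.3419, 1/234=0.0043, 88/234=0.3761, 65/234=0.2778
Σp_3ᵢ² = 0.2792² + 0.2403² + 0.2532² + 0.2273² = 0.077953 + 0.057744 + 0.064110 + 0.051665 = 0.251472
B_3 = 1 / 0.251472 = 3.9766
Σp_1ᵢ² = 0.5041² + 0.0325² + 0.4553² + 0.0081² = 0.254117 + 0.001056 + 0.207298 + 0.000066 = 0.462537
B_1 = 1 / 0.462537 = 2.1620
Σp_4ᵢ² = 0.5762² + 0.0048² + 0.2381² + 0.1810² = 0.332006 + 0.000023 + 0.056692 + 0.032761 = 0.421482
B_4 = 1 / 0.421482 = 2.3726
Σp_2ᵢ² = 0.3419² + 0.0043² + 0.3761² + 0.2778² = 0.116896 + 0.000018 + 0.141451 + 0.077173 = 0.335538
B_2 = 1 / 0.335538 = 2.9803
Ranking by B (broadest → narrowest): species 3 (3.98) > species 2 (2.98) > species 4 (2.37) > species 1 (2.16)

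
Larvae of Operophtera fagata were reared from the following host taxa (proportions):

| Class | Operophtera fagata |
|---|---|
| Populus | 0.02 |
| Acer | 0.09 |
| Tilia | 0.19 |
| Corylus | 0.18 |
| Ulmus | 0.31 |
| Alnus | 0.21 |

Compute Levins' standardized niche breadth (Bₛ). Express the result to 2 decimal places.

0.72

Σpᵢ² = 0.02² + 0.09² + 0.19² + 0.18² + 0.31² + 0.21² = 0.0004 + 0.0081 + 0.0361 + 0.0324 + 0.0961 + 0.0441 = 0.2172
B = 1 / 0.2172 = 4.6041
Bₛ = (B − 1)/(n − 1) = (4.6041 − 1)/(6 − 1) = 3.6041/5 = 0.7208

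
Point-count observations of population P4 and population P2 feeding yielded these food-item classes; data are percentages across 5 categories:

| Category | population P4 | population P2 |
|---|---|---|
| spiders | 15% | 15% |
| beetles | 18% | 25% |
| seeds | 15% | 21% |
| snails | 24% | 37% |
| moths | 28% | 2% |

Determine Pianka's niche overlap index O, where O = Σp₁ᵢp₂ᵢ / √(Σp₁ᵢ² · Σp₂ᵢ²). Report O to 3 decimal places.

Convert percentages to proportions (divide by 100).
Σ p₁ᵢp₂ᵢ = 0.0225 + 0.0450 + 0.0315 + 0.0888 + 0.0056 = 0.1934
Σp_1ᵢ² = 0.15² + 0.18² + 0.15² + 0.24² + 0.28² = 0.0225 + 0.0324 + 0.0225 + 0.0576 + 0.0784 = 0.2134
Σp_2ᵢ² = 0.15² + 0.25² + 0.21² + 0.37² + 0.02² = 0.0225 + 0.0625 + 0.0441 + 0.1369 + 0.0004 = 0.2664
O = 0.1934 / √(0.2134 × 0.2664) = 0.1934 / 0.238432 = 0.81113

0.811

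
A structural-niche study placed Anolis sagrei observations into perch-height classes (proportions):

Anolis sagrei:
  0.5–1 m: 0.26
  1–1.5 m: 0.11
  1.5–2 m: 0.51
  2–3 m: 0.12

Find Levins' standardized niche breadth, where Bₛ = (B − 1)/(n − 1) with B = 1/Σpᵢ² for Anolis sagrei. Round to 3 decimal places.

Σpᵢ² = 0.26² + 0.11² + 0.51² + 0.12² = 0.0676 + 0.0121 + 0.2601 + 0.0144 = 0.3542
B = 1 / 0.3542 = 2.82326
Bₛ = (B − 1)/(n − 1) = (2.82326 − 1)/(4 − 1) = 1.82326/3 = 0.60775

0.608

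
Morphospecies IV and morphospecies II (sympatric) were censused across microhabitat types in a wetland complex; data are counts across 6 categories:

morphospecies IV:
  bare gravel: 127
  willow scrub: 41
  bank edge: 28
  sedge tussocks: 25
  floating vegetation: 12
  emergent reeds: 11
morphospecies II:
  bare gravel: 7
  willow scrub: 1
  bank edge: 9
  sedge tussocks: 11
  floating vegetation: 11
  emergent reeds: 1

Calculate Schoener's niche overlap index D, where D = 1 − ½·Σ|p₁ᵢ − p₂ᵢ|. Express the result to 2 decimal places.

Proportions for morphospecies IV (n=244): 127/244=0.5205, 41/244=0.1680, 28/244=0.1148, 25/244=0.1025, 12/244=0.0492, 11/244=0.0451
Proportions for morphospecies II (n=40): 7/40=0.1750, 1/40=0.0250, 9/40=0.2250, 11/40=0.2750, 11/40=0.2750, 1/40=0.0250
Σ|p₁ᵢ − p₂ᵢ| = 0.3455 + 0.1430 + 0.1102 + 0.1725 + 0.2258 + 0.0201 = 1.0171
D = 1 − ½ × 1.0171 = 1 − 0.50855 = 0.49145

0.49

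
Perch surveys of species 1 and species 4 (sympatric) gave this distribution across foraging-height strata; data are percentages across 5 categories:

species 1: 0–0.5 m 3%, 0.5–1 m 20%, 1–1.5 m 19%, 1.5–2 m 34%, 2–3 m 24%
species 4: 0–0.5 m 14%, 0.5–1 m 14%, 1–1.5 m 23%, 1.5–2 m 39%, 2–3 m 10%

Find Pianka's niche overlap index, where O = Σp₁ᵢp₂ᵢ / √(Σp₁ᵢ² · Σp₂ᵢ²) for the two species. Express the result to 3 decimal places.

0.922

Convert percentages to proportions (divide by 100).
Σ p₁ᵢp₂ᵢ = 0.0042 + 0.0280 + 0.0437 + 0.1326 + 0.0240 = 0.2325
Σp_1ᵢ² = 0.03² + 0.20² + 0.19² + 0.34² + 0.24² = 0.0009 + 0.0400 + 0.0361 + 0.1156 + 0.0576 = 0.2502
Σp_2ᵢ² = 0.14² + 0.14² + 0.23² + 0.39² + 0.10² = 0.0196 + 0.0196 + 0.0529 + 0.1521 + 0.0100 = 0.2542
O = 0.2325 / √(0.2502 × 0.2542) = 0.2325 / 0.252192 = 0.92192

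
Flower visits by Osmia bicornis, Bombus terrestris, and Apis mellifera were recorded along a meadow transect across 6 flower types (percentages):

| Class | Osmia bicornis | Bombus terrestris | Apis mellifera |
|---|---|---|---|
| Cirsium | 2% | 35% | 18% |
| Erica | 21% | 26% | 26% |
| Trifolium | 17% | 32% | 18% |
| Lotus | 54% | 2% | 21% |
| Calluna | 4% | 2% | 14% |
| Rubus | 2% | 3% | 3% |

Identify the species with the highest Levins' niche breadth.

Apis mellifera

Convert percentages to proportions (divide by 100).
Σp_bicoᵢ² = 0.02² + 0.21² + 0.17² + 0.54² + 0.04² + 0.02² = 0.0004 + 0.0441 + 0.0289 + 0.2916 + 0.0016 + 0.0004 = 0.3670
B_bico = 1 / 0.3670 = 2.7248
Σp_terrᵢ² = 0.35² + 0.26² + 0.32² + 0.02² + 0.02² + 0.03² = 0.1225 + 0.0676 + 0.1024 + 0.0004 + 0.0004 + 0.0009 = 0.2942
B_terr = 1 / 0.2942 = 3.3990
Σp_mellᵢ² = 0.18² + 0.26² + 0.18² + 0.21² + 0.14² + 0.03² = 0.0324 + 0.0676 + 0.0324 + 0.0441 + 0.0196 + 0.0009 = 0.1970
B_mell = 1 / 0.1970 = 5.0761
Highest B → broadest niche (most generalist): Apis mellifera (B = 5.08).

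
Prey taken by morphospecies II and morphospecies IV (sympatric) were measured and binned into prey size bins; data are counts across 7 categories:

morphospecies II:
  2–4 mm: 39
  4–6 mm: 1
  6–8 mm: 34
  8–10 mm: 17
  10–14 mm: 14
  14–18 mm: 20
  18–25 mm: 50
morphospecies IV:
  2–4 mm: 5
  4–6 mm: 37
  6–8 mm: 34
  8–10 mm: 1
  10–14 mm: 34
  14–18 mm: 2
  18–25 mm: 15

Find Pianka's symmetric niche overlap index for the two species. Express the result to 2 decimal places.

Proportions for morphospecies II (n=175): 39/175=0.2229, 1/175=0.0057, 34/175=0.1943, 17/175=0.0971, 14/175=0.0800, 20/175=0.1143, 50/175=0.2857
Proportions for morphospecies IV (n=128): 5/128=0.0391, 37/128=0.2891, 34/128=0.2656, 1/128=0.0078, 34/128=0.2656, 2/128=0.0156, 15/128=0.1172
Σ p₁ᵢp₂ᵢ = 0.008715 + 0.001648 + 0.051606 + 0.000757 + 0.021248 + 0.001783 + 0.033484 = 0.119241
Σp_1ᵢ² = 0.2229² + 0.0057² + 0.1943² + 0.0971² + 0.0800² + 0.1143² + 0.2857² = 0.049684 + 0.000032 + 0.037752 + 0.009428 + 0.006400 + 0.013064 + 0.081624 = 0.197984
Σp_2ᵢ² = 0.0391² + 0.2891² + 0.2656² + 0.0078² + 0.2656² + 0.0156² + 0.1172² = 0.001529 + 0.083579 + 0.070543 + 0.000061 + 0.070543 + 0.000243 + 0.013736 = 0.240234
O = 0.119241 / √(0.197984 × 0.240234) = 0.119241 / 0.2180883 = 0.5468

0.55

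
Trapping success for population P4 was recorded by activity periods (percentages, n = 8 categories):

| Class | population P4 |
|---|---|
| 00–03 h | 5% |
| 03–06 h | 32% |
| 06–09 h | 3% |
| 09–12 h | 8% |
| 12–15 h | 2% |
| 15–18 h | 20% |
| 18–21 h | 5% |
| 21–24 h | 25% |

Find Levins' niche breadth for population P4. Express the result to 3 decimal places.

4.596

Convert percentages to proportions (divide by 100).
Σpᵢ² = 0.05² + 0.32² + 0.03² + 0.08² + 0.02² + 0.20² + 0.05² + 0.25² = 0.0025 + 0.1024 + 0.0009 + 0.0064 + 0.0004 + 0.0400 + 0.0025 + 0.0625 = 0.2176
B = 1 / 0.2176 = 4.59559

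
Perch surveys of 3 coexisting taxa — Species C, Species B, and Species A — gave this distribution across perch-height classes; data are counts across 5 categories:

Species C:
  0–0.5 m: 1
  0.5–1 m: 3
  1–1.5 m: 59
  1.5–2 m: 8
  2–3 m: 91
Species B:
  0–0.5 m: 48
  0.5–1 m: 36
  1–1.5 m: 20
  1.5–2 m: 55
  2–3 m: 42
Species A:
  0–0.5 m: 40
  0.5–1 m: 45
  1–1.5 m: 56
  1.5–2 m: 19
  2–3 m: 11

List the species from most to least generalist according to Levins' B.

Proportions for Species C (n=162): 1/162=0.0062, 3/162=0.0185, 59/162=0.3642, 8/162=0.0494, 91/162=0.5617
Proportions for Species B (n=201): 48/201=0.2388, 36/201=0.1791, 20/201=0.0995, 55/201=0.2736, 42/201=0.2090
Proportions for Species A (n=171): 40/171=0.2339, 45/171=0.2632, 56/171=0.3275, 19/171=0.1111, 11/171=0.0643
Σp_Cᵢ² = 0.0062² + 0.0185² + 0.3642² + 0.0494² + 0.5617² = 0.000038 + 0.000342 + 0.132642 + 0.002440 + 0.315507 = 0.450969
B_C = 1 / 0.450969 = 2.2174
Σp_Bᵢ² = 0.2388² + 0.1791² + 0.0995² + 0.2736² + 0.2090² = 0.057025 + 0.032077 + 0.009900 + 0.074857 + 0.043681 = 0.217540
B_B = 1 / 0.217540 = 4.5969
Σp_Aᵢ² = 0.2339² + 0.2632² + 0.3275² + 0.1111² + 0.0643² = 0.054709 + 0.069274 + 0.107256 + 0.012343 + 0.004134 = 0.247716
B_A = 1 / 0.247716 = 4.0369
Ranking by B (broadest → narrowest): Species B (4.60) > Species A (4.04) > Species C (2.22)

Species B > Species A > Species C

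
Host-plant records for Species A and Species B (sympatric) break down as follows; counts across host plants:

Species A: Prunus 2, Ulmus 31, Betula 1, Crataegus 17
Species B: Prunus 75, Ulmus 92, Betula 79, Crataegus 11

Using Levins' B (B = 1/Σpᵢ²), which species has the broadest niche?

Proportions for Species A (n=51): 2/51=0.0392, 31/51=0.6078, 1/51=0.0196, 17/51=0.3333
Proportions for Species B (n=257): 75/257=0.2918, 92/257=0.3580, 79/257=0.3074, 11/257=0.0428
Σp_Aᵢ² = 0.0392² + 0.6078² + 0.0196² + 0.3333² = 0.001537 + 0.369421 + 0.000384 + 0.111089 = 0.482431
B_A = 1 / 0.482431 = 2.0728
Σp_Bᵢ² = 0.2918² + 0.3580² + 0.3074² + 0.0428² = 0.085147 + 0.128164 + 0.094495 + 0.001832 = 0.309638
B_B = 1 / 0.309638 = 3.2296
Highest B → broadest niche (most generalist): Species B (B = 3.23).

Species B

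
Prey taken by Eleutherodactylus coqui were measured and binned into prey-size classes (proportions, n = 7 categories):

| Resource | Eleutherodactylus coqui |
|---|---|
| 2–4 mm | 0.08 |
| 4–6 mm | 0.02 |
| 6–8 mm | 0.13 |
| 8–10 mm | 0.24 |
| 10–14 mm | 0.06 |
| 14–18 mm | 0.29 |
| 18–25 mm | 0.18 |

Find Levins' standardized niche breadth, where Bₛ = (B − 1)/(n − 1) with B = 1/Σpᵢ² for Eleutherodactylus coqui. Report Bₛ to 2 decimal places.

0.66

Σpᵢ² = 0.08² + 0.02² + 0.13² + 0.24² + 0.06² + 0.29² + 0.18² = 0.0064 + 0.0004 + 0.0169 + 0.0576 + 0.0036 + 0.0841 + 0.0324 = 0.2014
B = 1 / 0.2014 = 4.9652
Bₛ = (B − 1)/(n − 1) = (4.9652 − 1)/(7 − 1) = 3.9652/6 = 0.6609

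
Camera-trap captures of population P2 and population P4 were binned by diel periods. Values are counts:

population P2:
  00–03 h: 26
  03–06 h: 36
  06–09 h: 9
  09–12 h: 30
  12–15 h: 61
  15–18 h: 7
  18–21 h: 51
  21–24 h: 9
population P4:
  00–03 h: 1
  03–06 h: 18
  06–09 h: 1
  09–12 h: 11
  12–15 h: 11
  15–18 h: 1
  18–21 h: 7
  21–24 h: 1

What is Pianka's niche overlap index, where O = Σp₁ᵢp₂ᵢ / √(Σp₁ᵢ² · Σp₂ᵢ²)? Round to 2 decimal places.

Proportions for population P2 (n=229): 26/229=0.1135, 36/229=0.1572, 9/229=0.0393, 30/229=0.1310, 61/229=0.2664, 7/229=0.0306, 51/229=0.2227, 9/229=0.0393
Proportions for population P4 (n=51): 1/51=0.0196, 18/51=0.3529, 1/51=0.0196, 11/51=0.2157, 11/51=0.2157, 1/51=0.0196, 7/51=0.1373, 1/51=0.0196
Σ p₁ᵢp₂ᵢ = 0.002225 + 0.055476 + 0.000770 + 0.028257 + 0.057462 + 0.000600 + 0.030577 + 0.000770 = 0.176137
Σp_1ᵢ² = 0.1135² + 0.1572² + 0.0393² + 0.1310² + 0.2664² + 0.0306² + 0.2227² + 0.0393² = 0.012882 + 0.024712 + 0.001544 + 0.017161 + 0.070969 + 0.000936 + 0.049595 + 0.001544 = 0.179343
Σp_2ᵢ² = 0.0196² + 0.3529² + 0.0196² + 0.2157² + 0.2157² + 0.0196² + 0.1373² + 0.0196² = 0.000384 + 0.124538 + 0.000384 + 0.046526 + 0.046526 + 0.000384 + 0.018851 + 0.000384 = 0.237977
O = 0.176137 / √(0.179343 × 0.237977) = 0.176137 / 0.2065902 = 0.8526

0.85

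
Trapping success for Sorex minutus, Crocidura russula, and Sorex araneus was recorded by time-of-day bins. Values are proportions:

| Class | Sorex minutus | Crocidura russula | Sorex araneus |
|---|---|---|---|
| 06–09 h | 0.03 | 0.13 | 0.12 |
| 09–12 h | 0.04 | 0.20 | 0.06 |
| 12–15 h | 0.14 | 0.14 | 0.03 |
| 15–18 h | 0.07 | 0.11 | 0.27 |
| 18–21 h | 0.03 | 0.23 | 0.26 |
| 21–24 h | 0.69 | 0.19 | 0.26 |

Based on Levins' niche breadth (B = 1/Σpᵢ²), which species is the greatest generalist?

Σp_minuᵢ² = 0.03² + 0.04² + 0.14² + 0.07² + 0.03² + 0.69² = 0.0009 + 0.0016 + 0.0196 + 0.0049 + 0.0009 + 0.4761 = 0.5040
B_minu = 1 / 0.5040 = 1.9841
Σp_russᵢ² = 0.13² + 0.20² + 0.14² + 0.11² + 0.23² + 0.19² = 0.0169 + 0.0400 + 0.0196 + 0.0121 + 0.0529 + 0.0361 = 0.1776
B_russ = 1 / 0.1776 = 5.6306
Σp_aranᵢ² = 0.12² + 0.06² + 0.03² + 0.27² + 0.26² + 0.26² = 0.0144 + 0.0036 + 0.0009 + 0.0729 + 0.0676 + 0.0676 = 0.2270
B_aran = 1 / 0.2270 = 4.4053
Highest B → broadest niche (most generalist): Crocidura russula (B = 5.63).

Crocidura russula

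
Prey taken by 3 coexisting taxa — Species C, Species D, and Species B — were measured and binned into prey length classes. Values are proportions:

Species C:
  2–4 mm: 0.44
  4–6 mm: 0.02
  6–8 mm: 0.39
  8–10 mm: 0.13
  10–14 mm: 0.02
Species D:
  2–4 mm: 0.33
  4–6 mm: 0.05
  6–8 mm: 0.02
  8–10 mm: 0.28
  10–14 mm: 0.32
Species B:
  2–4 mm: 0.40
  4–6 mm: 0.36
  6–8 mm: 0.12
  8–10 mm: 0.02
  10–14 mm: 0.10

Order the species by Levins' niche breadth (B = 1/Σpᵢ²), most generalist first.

Species D > Species B > Species C

Σp_Cᵢ² = 0.44² + 0.02² + 0.39² + 0.13² + 0.02² = 0.1936 + 0.0004 + 0.1521 + 0.0169 + 0.0004 = 0.3634
B_C = 1 / 0.3634 = 2.7518
Σp_Dᵢ² = 0.33² + 0.05² + 0.02² + 0.28² + 0.32² = 0.1089 + 0.0025 + 0.0004 + 0.0784 + 0.1024 = 0.2926
B_D = 1 / 0.2926 = 3.4176
Σp_Bᵢ² = 0.40² + 0.36² + 0.12² + 0.02² + 0.10² = 0.1600 + 0.1296 + 0.0144 + 0.0004 + 0.0100 = 0.3144
B_B = 1 / 0.3144 = 3.1807
Ranking by B (broadest → narrowest): Species D (3.42) > Species B (3.18) > Species C (2.75)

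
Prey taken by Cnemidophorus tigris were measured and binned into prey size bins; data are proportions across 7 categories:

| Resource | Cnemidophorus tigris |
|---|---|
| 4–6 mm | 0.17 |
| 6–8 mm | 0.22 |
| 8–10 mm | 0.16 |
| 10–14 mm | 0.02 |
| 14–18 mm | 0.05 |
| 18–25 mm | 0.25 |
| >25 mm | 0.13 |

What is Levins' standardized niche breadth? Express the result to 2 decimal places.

Σpᵢ² = 0.17² + 0.22² + 0.16² + 0.02² + 0.05² + 0.25² + 0.13² = 0.0289 + 0.0484 + 0.0256 + 0.0004 + 0.0025 + 0.0625 + 0.0169 = 0.1852
B = 1 / 0.1852 = 5.3996
Bₛ = (B − 1)/(n − 1) = (5.3996 − 1)/(7 − 1) = 4.3996/6 = 0.7333

0.73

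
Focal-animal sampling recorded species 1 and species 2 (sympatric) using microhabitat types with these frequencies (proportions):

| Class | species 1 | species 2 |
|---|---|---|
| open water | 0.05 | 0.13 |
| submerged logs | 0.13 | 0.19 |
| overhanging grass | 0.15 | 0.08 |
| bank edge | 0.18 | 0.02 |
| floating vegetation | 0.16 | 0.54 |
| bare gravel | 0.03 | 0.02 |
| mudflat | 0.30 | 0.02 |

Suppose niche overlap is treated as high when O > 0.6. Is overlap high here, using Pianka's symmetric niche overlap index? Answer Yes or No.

Σ p₁ᵢp₂ᵢ = 0.0065 + 0.0247 + 0.0120 + 0.0036 + 0.0864 + 0.0006 + 0.0060 = 0.1398
Σp_1ᵢ² = 0.05² + 0.13² + 0.15² + 0.18² + 0.16² + 0.03² + 0.30² = 0.0025 + 0.0169 + 0.0225 + 0.0324 + 0.0256 + 0.0009 + 0.0900 = 0.1908
Σp_2ᵢ² = 0.13² + 0.19² + 0.08² + 0.02² + 0.54² + 0.02² + 0.02² = 0.0169 + 0.0361 + 0.0064 + 0.0004 + 0.2916 + 0.0004 + 0.0004 = 0.3522
O = 0.1398 / √(0.1908 × 0.3522) = 0.1398 / 0.25923 = 0.5393
O = 0.5393 < 0.6 → No.

No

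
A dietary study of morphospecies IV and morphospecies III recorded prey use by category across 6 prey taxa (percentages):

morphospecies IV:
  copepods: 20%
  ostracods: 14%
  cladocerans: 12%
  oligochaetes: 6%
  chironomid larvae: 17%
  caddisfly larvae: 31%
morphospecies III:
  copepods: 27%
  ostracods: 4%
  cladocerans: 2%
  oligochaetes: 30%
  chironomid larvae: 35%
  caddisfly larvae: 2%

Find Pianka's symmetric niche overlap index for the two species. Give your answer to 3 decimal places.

0.603

Convert percentages to proportions (divide by 100).
Σ p₁ᵢp₂ᵢ = 0.0540 + 0.0056 + 0.0024 + 0.0180 + 0.0595 + 0.0062 = 0.1457
Σp_1ᵢ² = 0.20² + 0.14² + 0.12² + 0.06² + 0.17² + 0.31² = 0.0400 + 0.0196 + 0.0144 + 0.0036 + 0.0289 + 0.0961 = 0.2026
Σp_2ᵢ² = 0.27² + 0.04² + 0.02² + 0.30² + 0.35² + 0.02² = 0.0729 + 0.0016 + 0.0004 + 0.0900 + 0.1225 + 0.0004 = 0.2878
O = 0.1457 / √(0.2026 × 0.2878) = 0.1457 / 0.241471 = 0.60339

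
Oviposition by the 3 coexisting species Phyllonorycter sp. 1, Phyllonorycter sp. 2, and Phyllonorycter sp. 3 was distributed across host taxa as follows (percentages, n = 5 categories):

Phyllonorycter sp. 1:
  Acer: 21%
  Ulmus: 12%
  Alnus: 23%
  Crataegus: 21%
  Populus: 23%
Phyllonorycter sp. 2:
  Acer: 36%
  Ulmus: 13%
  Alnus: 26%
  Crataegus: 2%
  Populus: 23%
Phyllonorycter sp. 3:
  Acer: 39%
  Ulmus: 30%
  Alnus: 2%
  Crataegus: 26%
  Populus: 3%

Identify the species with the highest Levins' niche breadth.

Phyllonorycter sp. 1

Convert percentages to proportions (divide by 100).
Σp_1ᵢ² = 0.21² + 0.12² + 0.23² + 0.21² + 0.23² = 0.0441 + 0.0144 + 0.0529 + 0.0441 + 0.0529 = 0.2084
B_1 = 1 / 0.2084 = 4.7985
Σp_2ᵢ² = 0.36² + 0.13² + 0.26² + 0.02² + 0.23² = 0.1296 + 0.0169 + 0.0676 + 0.0004 + 0.0529 = 0.2674
B_2 = 1 / 0.2674 = 3.7397
Σp_3ᵢ² = 0.39² + 0.30² + 0.02² + 0.26² + 0.03² = 0.1521 + 0.0900 + 0.0004 + 0.0676 + 0.0009 = 0.3110
B_3 = 1 / 0.3110 = 3.2154
Highest B → broadest niche (most generalist): Phyllonorycter sp. 1 (B = 4.80).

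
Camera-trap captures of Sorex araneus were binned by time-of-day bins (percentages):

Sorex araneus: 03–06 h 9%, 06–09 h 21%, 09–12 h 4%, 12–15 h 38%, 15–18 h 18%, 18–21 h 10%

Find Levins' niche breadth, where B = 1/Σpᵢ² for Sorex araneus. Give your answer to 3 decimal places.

Convert percentages to proportions (divide by 100).
Σpᵢ² = 0.09² + 0.21² + 0.04² + 0.38² + 0.18² + 0.10² = 0.0081 + 0.0441 + 0.0016 + 0.1444 + 0.0324 + 0.0100 = 0.2406
B = 1 / 0.2406 = 4.15628

4.156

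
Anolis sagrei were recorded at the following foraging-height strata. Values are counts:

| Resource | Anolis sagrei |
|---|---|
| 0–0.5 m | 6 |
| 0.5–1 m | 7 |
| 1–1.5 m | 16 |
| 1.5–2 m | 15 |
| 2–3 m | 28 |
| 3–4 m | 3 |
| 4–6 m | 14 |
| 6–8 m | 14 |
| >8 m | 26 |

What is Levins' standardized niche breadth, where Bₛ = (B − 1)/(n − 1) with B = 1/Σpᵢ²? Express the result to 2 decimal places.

0.73

Proportions for Anolis sagrei (n=129): 6/129=0.0465, 7/129=0.0543, 16/129=0.1240, 15/129=0.1163, 28/129=0.2171, 3/129=0.0233, 14/129=0.1085, 14/129=0.1085, 26/129=0.2016
Σpᵢ² = 0.0465² + 0.0543² + 0.1240² + 0.1163² + 0.2171² + 0.0233² + 0.1085² + 0.1085² + 0.2016² = 0.002162 + 0.002948 + 0.015376 + 0.013526 + 0.047132 + 0.000543 + 0.011772 + 0.011772 + 0.040643 = 0.145874
B = 1 / 0.145874 = 6.8552
Bₛ = (B − 1)/(n − 1) = (6.8552 − 1)/(9 − 1) = 5.8552/8 = 0.7319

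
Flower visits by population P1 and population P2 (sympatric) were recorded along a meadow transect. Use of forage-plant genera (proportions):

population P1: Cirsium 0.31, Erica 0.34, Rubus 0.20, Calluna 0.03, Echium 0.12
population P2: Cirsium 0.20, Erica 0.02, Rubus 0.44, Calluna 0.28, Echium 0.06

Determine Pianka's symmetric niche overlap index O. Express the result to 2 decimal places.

0.59

Σ p₁ᵢp₂ᵢ = 0.0620 + 0.0068 + 0.0880 + 0.0084 + 0.0072 = 0.1724
Σp_1ᵢ² = 0.31² + 0.34² + 0.20² + 0.03² + 0.12² = 0.0961 + 0.1156 + 0.0400 + 0.0009 + 0.0144 = 0.2670
Σp_2ᵢ² = 0.20² + 0.02² + 0.44² + 0.28² + 0.06² = 0.0400 + 0.0004 + 0.1936 + 0.0784 + 0.0036 = 0.3160
O = 0.1724 / √(0.2670 × 0.3160) = 0.1724 / 0.29047 = 0.5935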